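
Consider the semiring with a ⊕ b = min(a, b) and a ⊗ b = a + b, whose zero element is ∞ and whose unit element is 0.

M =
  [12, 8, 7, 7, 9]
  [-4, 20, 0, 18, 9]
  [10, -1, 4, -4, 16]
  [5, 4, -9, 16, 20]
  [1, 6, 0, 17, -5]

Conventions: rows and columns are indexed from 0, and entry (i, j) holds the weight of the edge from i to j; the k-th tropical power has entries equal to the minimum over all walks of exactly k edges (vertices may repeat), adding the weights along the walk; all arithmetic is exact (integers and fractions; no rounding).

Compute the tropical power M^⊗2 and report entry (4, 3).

M^⊗2:
  [4, 6, -2, 3, 4]
  [8, -1, 3, -4, 4]
  [-5, 0, -13, 0, 8]
  [0, -10, -5, -13, 7]
  [-4, -1, -5, -4, -10]
Key observation: the optimum is the walk 4->2->3, with weight 0 + (-4) = -4.
Optimal value attained by: walk 4->2->3.
Answer: (M^⊗2)[4][3] = -4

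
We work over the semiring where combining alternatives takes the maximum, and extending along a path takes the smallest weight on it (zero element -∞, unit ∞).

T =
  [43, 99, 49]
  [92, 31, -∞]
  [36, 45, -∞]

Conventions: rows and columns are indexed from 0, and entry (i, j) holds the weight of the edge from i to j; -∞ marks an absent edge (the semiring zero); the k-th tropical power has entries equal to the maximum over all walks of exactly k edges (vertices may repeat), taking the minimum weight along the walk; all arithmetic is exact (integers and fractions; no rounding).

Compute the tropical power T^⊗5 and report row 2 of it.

T^⊗2:
  [92, 45, 43]
  [43, 92, 49]
  [45, 36, 36]
T^⊗3:
  [45, 92, 49]
  [92, 45, 43]
  [43, 45, 45]
T^⊗4:
  [92, 45, 45]
  [45, 92, 49]
  [45, 45, 43]
T^⊗5:
  [45, 92, 49]
  [92, 45, 45]
  [45, 45, 45]
Answer: row 2 of T^⊗5 = [45, 45, 45]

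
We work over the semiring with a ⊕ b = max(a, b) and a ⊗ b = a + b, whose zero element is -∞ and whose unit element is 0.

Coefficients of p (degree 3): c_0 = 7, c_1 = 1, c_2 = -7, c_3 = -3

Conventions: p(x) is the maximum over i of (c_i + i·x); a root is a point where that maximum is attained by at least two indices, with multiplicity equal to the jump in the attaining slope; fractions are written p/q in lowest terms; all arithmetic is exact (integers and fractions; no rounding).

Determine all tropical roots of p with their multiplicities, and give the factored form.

hull edge (i=0, c=7) to (i=3, c=-3): slope -10/3, span 3
Factored form: p(x) = -3 ⊗ (x ⊕ 10/3) ⊗ (x ⊕ 10/3) ⊗ (x ⊕ 10/3)
Answer: roots = 10/3 (mult 3)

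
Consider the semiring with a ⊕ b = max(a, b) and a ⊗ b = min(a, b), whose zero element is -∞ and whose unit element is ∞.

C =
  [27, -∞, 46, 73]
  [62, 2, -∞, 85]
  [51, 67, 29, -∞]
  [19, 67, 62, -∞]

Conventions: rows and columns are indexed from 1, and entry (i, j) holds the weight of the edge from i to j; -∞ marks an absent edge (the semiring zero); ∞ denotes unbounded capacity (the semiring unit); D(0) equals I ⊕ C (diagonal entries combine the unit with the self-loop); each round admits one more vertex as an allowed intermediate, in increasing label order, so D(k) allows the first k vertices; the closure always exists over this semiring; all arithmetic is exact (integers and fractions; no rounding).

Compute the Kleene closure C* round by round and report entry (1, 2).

D(0):
  [∞, -∞, 46, 73]
  [62, ∞, -∞, 85]
  [51, 67, ∞, -∞]
  [19, 67, 62, ∞]
D(1):
  [∞, -∞, 46, 73]
  [62, ∞, 46, 85]
  [51, 67, ∞, 51]
  [19, 67, 62, ∞]
D(2):
  [∞, -∞, 46, 73]
  [62, ∞, 46, 85]
  [62, 67, ∞, 67]
  [62, 67, 62, ∞]
D(3):
  [∞, 46, 46, 73]
  [62, ∞, 46, 85]
  [62, 67, ∞, 67]
  [62, 67, 62, ∞]
D(4):
  [∞, 67, 62, 73]
  [62, ∞, 62, 85]
  [62, 67, ∞, 67]
  [62, 67, 62, ∞]
Answer: C*[1][2] = 67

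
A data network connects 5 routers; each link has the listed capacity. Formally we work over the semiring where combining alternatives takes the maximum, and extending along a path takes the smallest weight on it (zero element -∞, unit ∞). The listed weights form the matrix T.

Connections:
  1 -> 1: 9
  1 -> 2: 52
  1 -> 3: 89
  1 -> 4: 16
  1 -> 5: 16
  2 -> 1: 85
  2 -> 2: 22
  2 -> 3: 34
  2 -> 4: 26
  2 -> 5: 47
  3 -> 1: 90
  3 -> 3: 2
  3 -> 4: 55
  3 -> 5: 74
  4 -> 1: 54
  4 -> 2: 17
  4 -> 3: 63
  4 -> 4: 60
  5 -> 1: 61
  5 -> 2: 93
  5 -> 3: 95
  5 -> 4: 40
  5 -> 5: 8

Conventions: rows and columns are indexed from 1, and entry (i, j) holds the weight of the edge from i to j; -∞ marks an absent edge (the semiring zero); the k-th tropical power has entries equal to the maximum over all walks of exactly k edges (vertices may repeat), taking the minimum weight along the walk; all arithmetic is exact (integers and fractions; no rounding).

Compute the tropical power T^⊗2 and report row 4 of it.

T^⊗2:
  [89, 22, 34, 55, 74]
  [47, 52, 85, 40, 34]
  [61, 74, 89, 55, 16]
  [63, 52, 60, 60, 63]
  [90, 52, 61, 55, 74]
Answer: row 4 of T^⊗2 = [63, 52, 60, 60, 63]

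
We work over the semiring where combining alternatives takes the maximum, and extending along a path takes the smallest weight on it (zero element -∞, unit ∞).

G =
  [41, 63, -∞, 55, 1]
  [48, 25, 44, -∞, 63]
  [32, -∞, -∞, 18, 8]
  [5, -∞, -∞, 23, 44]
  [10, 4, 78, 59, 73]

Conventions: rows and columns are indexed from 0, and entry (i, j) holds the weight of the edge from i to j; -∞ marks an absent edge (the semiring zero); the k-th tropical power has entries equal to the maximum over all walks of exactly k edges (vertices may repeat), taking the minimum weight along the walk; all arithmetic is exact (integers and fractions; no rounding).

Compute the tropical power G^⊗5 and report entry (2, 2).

G^⊗2:
  [48, 41, 44, 41, 63]
  [41, 48, 63, 59, 63]
  [32, 32, 8, 32, 18]
  [10, 5, 44, 44, 44]
  [32, 10, 73, 59, 73]
G^⊗3:
  [41, 48, 63, 59, 63]
  [48, 41, 63, 59, 63]
  [32, 32, 32, 32, 32]
  [32, 10, 44, 44, 44]
  [32, 32, 73, 59, 73]
G^⊗4:
  [48, 41, 63, 59, 63]
  [41, 48, 63, 59, 63]
  [32, 32, 32, 32, 32]
  [32, 32, 44, 44, 44]
  [32, 32, 73, 59, 73]
G^⊗5:
  [41, 48, 63, 59, 63]
  [48, 41, 63, 59, 63]
  [32, 32, 32, 32, 32]
  [32, 32, 44, 44, 44]
  [32, 32, 73, 59, 73]
Key observation: the optimum is the walk 2->0->1->4->4->2, with weight 32 min 63 min 63 min 73 min 78 = 32.
Optimal value attained by: walk 2->0->1->4->4->2.
Answer: (G^⊗5)[2][2] = 32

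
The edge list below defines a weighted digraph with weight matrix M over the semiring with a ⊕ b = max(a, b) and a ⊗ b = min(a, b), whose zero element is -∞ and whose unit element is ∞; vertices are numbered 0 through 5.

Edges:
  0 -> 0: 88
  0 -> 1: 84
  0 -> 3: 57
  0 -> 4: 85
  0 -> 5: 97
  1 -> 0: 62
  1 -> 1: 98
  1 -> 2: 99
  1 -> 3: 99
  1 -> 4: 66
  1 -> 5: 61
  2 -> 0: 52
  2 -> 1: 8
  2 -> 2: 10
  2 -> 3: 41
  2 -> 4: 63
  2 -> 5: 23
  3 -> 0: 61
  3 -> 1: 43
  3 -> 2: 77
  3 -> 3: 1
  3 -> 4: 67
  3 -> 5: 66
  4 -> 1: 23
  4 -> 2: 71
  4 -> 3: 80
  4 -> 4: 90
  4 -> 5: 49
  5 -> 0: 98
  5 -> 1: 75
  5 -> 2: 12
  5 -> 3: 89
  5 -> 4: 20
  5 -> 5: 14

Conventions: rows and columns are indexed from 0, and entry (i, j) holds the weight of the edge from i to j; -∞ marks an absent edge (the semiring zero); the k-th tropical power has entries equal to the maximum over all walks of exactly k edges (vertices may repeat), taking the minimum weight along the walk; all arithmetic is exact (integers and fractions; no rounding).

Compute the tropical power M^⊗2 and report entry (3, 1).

M^⊗2:
  [97, 84, 84, 89, 85, 88]
  [62, 98, 98, 98, 67, 66]
  [52, 52, 63, 63, 63, 52]
  [66, 66, 67, 67, 67, 61]
  [61, 49, 77, 80, 90, 66]
  [88, 84, 77, 75, 85, 97]
Key observation: the optimum is the walk 3->5->1, with weight 66 min 75 = 66.
Optimal value attained by: walk 3->5->1.
Answer: (M^⊗2)[3][1] = 66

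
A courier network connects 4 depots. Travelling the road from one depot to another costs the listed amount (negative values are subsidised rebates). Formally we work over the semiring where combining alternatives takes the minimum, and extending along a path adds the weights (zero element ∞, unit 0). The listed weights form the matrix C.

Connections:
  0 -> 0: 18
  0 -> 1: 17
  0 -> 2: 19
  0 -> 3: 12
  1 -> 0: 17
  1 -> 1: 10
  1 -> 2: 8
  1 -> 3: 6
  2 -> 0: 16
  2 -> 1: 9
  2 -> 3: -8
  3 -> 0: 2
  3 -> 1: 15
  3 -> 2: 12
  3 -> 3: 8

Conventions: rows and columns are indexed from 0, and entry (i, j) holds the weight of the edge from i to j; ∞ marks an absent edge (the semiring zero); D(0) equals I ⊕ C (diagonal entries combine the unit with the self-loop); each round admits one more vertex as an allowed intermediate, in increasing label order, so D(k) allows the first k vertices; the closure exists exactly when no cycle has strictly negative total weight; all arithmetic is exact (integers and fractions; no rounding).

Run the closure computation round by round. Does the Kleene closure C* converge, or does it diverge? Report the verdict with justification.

D(0):
  [0, 17, 19, 12]
  [17, 0, 8, 6]
  [16, 9, 0, -8]
  [2, 15, 12, 0]
D(1):
  [0, 17, 19, 12]
  [17, 0, 8, 6]
  [16, 9, 0, -8]
  [2, 15, 12, 0]
D(2):
  [0, 17, 19, 12]
  [17, 0, 8, 6]
  [16, 9, 0, -8]
  [2, 15, 12, 0]
D(3):
  [0, 17, 19, 11]
  [17, 0, 8, 0]
  [16, 9, 0, -8]
  [2, 15, 12, 0]
D(4):
  [0, 17, 19, 11]
  [2, 0, 8, 0]
  [-6, 7, 0, -8]
  [2, 15, 12, 0]
Key observation: every diagonal entry stays at the unit through all rounds, so no improving cycle exists.
Answer: CONVERGES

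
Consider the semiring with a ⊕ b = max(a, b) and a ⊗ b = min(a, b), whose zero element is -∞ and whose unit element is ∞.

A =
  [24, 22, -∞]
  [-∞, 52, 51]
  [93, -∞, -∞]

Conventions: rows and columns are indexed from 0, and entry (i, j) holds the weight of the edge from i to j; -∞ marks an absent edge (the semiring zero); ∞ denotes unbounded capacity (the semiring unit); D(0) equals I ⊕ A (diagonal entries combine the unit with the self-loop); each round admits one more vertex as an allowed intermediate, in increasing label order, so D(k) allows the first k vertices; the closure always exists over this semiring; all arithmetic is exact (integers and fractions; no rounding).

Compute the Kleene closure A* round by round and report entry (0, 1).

D(0):
  [∞, 22, -∞]
  [-∞, ∞, 51]
  [93, -∞, ∞]
D(1):
  [∞, 22, -∞]
  [-∞, ∞, 51]
  [93, 22, ∞]
D(2):
  [∞, 22, 22]
  [-∞, ∞, 51]
  [93, 22, ∞]
D(3):
  [∞, 22, 22]
  [51, ∞, 51]
  [93, 22, ∞]
Answer: A*[0][1] = 22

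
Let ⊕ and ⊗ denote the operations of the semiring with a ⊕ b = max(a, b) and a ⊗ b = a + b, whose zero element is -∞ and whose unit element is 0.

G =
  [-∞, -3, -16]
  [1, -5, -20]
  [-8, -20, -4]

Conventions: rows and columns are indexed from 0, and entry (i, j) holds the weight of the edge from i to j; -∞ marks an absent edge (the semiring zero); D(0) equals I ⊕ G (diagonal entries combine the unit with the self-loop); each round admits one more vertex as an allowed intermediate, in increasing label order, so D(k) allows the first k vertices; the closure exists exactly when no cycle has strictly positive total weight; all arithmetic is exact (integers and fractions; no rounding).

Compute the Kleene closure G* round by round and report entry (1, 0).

D(0):
  [0, -3, -16]
  [1, 0, -20]
  [-8, -20, 0]
D(1):
  [0, -3, -16]
  [1, 0, -15]
  [-8, -11, 0]
D(2):
  [0, -3, -16]
  [1, 0, -15]
  [-8, -11, 0]
D(3):
  [0, -3, -16]
  [1, 0, -15]
  [-8, -11, 0]
Answer: G*[1][0] = 1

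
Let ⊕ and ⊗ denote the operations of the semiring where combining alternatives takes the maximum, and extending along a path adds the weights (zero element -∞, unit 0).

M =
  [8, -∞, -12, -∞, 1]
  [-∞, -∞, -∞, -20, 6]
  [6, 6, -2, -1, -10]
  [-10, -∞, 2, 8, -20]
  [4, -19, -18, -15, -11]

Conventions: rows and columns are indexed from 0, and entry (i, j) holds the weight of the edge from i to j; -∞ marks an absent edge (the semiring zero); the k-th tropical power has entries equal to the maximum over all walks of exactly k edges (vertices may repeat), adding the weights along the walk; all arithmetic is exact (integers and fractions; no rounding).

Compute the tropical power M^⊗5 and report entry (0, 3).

M^⊗2:
  [16, -6, -4, -13, 9]
  [10, -13, -12, -9, -5]
  [14, 4, 1, 7, 12]
  [8, 8, 10, 16, -8]
  [12, -12, -8, -7, 5]
M^⊗3:
  [24, 2, 4, -5, 17]
  [18, -6, -2, -1, 11]
  [22, 7, 9, 15, 15]
  [16, 16, 18, 24, 14]
  [20, -2, 0, 1, 13]
M^⊗4:
  [32, 10, 12, 3, 25]
  [26, 4, 6, 7, 19]
  [30, 15, 17, 23, 23]
  [24, 24, 26, 32, 22]
  [28, 6, 8, 9, 21]
M^⊗5:
  [40, 18, 20, 11, 33]
  [34, 12, 14, 15, 27]
  [38, 23, 25, 31, 31]
  [32, 32, 34, 40, 30]
  [36, 14, 16, 17, 29]
Key observation: the optimum is the walk 0->0->0->0->2->3, with weight 8 + 8 + 8 + (-12) + (-1) = 11.
Optimal value attained by: walk 0->0->0->0->2->3.
Answer: (M^⊗5)[0][3] = 11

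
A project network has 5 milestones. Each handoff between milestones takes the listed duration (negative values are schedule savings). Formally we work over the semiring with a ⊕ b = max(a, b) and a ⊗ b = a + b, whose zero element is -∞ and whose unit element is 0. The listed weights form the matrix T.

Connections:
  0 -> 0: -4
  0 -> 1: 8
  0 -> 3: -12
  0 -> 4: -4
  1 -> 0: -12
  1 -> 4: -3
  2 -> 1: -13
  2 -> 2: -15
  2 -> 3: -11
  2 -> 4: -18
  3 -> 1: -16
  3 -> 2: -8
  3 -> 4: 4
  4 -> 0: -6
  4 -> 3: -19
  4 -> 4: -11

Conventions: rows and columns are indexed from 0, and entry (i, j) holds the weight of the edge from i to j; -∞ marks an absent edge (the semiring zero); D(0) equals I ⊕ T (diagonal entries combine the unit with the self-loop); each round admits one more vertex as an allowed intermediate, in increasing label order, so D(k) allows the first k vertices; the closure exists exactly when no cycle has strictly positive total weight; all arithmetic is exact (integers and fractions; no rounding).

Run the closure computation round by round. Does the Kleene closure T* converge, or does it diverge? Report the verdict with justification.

D(0):
  [0, 8, -∞, -12, -4]
  [-12, 0, -∞, -∞, -3]
  [-∞, -13, 0, -11, -18]
  [-∞, -16, -8, 0, 4]
  [-6, -∞, -∞, -19, 0]
D(1):
  [0, 8, -∞, -12, -4]
  [-12, 0, -∞, -24, -3]
  [-∞, -13, 0, -11, -18]
  [-∞, -16, -8, 0, 4]
  [-6, 2, -∞, -18, 0]
D(2):
  [0, 8, -∞, -12, 5]
  [-12, 0, -∞, -24, -3]
  [-25, -13, 0, -11, -16]
  [-28, -16, -8, 0, 4]
  [-6, 2, -∞, -18, 0]
D(3):
  [0, 8, -∞, -12, 5]
  [-12, 0, -∞, -24, -3]
  [-25, -13, 0, -11, -16]
  [-28, -16, -8, 0, 4]
  [-6, 2, -∞, -18, 0]
D(4):
  [0, 8, -20, -12, 5]
  [-12, 0, -32, -24, -3]
  [-25, -13, 0, -11, -7]
  [-28, -16, -8, 0, 4]
  [-6, 2, -26, -18, 0]
D(5):
  [0, 8, -20, -12, 5]
  [-9, 0, -29, -21, -3]
  [-13, -5, 0, -11, -7]
  [-2, 6, -8, 0, 4]
  [-6, 2, -26, -18, 0]
Key observation: every diagonal entry stays at the unit through all rounds, so no improving cycle exists.
Answer: CONVERGES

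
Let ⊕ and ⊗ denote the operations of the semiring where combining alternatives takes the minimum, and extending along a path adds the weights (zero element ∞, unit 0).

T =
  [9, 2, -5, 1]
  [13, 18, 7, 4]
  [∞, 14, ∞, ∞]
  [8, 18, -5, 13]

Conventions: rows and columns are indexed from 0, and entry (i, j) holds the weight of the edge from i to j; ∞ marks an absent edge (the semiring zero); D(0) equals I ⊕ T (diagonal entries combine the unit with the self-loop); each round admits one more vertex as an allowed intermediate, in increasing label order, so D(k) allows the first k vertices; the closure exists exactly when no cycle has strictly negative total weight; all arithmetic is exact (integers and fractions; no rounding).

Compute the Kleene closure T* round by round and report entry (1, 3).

D(0):
  [0, 2, -5, 1]
  [13, 0, 7, 4]
  [∞, 14, 0, ∞]
  [8, 18, -5, 0]
D(1):
  [0, 2, -5, 1]
  [13, 0, 7, 4]
  [∞, 14, 0, ∞]
  [8, 10, -5, 0]
D(2):
  [0, 2, -5, 1]
  [13, 0, 7, 4]
  [27, 14, 0, 18]
  [8, 10, -5, 0]
D(3):
  [0, 2, -5, 1]
  [13, 0, 7, 4]
  [27, 14, 0, 18]
  [8, 9, -5, 0]
D(4):
  [0, 2, -5, 1]
  [12, 0, -1, 4]
  [26, 14, 0, 18]
  [8, 9, -5, 0]
Answer: T*[1][3] = 4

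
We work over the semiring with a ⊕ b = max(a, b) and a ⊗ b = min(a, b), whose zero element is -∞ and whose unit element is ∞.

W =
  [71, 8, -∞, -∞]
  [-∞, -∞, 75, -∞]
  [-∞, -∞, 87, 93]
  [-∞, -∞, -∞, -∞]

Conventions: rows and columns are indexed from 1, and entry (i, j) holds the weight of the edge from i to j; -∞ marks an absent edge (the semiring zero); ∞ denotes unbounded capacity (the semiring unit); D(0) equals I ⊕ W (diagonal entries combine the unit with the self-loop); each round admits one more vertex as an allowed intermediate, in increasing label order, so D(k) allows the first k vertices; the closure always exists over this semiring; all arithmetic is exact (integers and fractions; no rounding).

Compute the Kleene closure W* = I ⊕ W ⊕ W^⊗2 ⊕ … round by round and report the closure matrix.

D(0):
  [∞, 8, -∞, -∞]
  [-∞, ∞, 75, -∞]
  [-∞, -∞, ∞, 93]
  [-∞, -∞, -∞, ∞]
D(1):
  [∞, 8, -∞, -∞]
  [-∞, ∞, 75, -∞]
  [-∞, -∞, ∞, 93]
  [-∞, -∞, -∞, ∞]
D(2):
  [∞, 8, 8, -∞]
  [-∞, ∞, 75, -∞]
  [-∞, -∞, ∞, 93]
  [-∞, -∞, -∞, ∞]
D(3):
  [∞, 8, 8, 8]
  [-∞, ∞, 75, 75]
  [-∞, -∞, ∞, 93]
  [-∞, -∞, -∞, ∞]
D(4):
  [∞, 8, 8, 8]
  [-∞, ∞, 75, 75]
  [-∞, -∞, ∞, 93]
  [-∞, -∞, -∞, ∞]
Answer: W* = [[∞, 8, 8, 8], [-∞, ∞, 75, 75], [-∞, -∞, ∞, 93], [-∞, -∞, -∞, ∞]]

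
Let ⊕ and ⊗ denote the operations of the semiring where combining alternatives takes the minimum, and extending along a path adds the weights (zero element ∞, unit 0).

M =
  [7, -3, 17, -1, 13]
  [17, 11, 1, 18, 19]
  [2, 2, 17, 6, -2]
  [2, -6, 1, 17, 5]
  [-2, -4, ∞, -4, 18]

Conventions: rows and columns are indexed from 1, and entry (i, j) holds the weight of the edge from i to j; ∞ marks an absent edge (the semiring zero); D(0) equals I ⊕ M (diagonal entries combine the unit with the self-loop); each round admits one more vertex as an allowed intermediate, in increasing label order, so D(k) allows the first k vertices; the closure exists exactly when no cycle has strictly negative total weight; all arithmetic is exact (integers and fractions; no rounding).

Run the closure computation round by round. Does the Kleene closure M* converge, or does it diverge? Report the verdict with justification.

D(0):
  [0, -3, 17, -1, 13]
  [17, 0, 1, 18, 19]
  [2, 2, 0, 6, -2]
  [2, -6, 1, 0, 5]
  [-2, -4, ∞, -4, 0]
D(1):
  [0, -3, 17, -1, 13]
  [17, 0, 1, 16, 19]
  [2, -1, 0, 1, -2]
  [2, -6, 1, 0, 5]
  [-2, -5, 15, -4, 0]
D(2):
  [0, -3, -2, -1, 13]
  [17, 0, 1, 16, 19]
  [2, -1, 0, 1, -2]
  [2, -6, -5, 0, 5]
  [-2, -5, -4, -4, 0]
Detection: at round 3, diagonal entry (4, 4) turns strictly negative.
Key observation: the cycle 4->2->3->1->4 has total weight (-6) + 1 + 2 + (-1), which is strictly negative.
Answer: DIVERGES — negative cycle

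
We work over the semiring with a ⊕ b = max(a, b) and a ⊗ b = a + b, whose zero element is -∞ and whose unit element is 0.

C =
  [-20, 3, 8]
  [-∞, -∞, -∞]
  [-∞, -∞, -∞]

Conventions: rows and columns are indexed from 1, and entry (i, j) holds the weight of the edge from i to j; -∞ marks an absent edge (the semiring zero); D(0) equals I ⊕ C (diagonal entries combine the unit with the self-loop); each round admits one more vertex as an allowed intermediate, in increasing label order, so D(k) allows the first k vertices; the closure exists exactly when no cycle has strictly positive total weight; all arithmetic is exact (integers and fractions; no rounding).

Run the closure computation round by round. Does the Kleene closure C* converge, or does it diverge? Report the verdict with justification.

D(0):
  [0, 3, 8]
  [-∞, 0, -∞]
  [-∞, -∞, 0]
D(1):
  [0, 3, 8]
  [-∞, 0, -∞]
  [-∞, -∞, 0]
D(2):
  [0, 3, 8]
  [-∞, 0, -∞]
  [-∞, -∞, 0]
D(3):
  [0, 3, 8]
  [-∞, 0, -∞]
  [-∞, -∞, 0]
Key observation: every diagonal entry stays at the unit through all rounds, so no improving cycle exists.
Answer: CONVERGES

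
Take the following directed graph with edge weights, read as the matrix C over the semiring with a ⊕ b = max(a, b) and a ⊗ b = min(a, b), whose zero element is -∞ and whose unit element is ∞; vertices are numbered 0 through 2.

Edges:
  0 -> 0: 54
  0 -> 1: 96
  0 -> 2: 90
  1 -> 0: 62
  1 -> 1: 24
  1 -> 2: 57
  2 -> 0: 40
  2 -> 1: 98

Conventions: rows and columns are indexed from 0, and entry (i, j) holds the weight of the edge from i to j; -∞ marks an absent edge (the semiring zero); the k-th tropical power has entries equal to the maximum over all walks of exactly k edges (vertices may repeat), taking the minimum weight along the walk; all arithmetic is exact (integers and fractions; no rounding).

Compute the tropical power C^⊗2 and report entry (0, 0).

C^⊗2:
  [62, 90, 57]
  [54, 62, 62]
  [62, 40, 57]
Key observation: the optimum is the walk 0->1->0, with weight 96 min 62 = 62.
Optimal value attained by: walk 0->1->0.
Answer: (C^⊗2)[0][0] = 62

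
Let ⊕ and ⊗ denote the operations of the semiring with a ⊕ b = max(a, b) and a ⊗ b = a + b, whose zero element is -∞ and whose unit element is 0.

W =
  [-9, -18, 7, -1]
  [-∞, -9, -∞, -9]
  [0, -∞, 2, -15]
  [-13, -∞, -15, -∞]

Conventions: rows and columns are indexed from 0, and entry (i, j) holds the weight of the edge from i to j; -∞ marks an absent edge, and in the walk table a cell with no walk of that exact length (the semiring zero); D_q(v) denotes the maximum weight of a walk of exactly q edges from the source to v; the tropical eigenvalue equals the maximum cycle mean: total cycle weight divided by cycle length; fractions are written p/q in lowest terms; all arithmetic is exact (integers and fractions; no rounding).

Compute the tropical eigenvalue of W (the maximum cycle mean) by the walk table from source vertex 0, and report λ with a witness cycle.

q=0: [0, -∞, -∞, -∞]
q=1: [-9, -18, 7, -1]
q=2: [7, -27, 9, -8]
q=3: [9, -11, 14, 6]
q=4: [14, -9, 16, 8]
Optimal cycle mean attained by: cycle 0->2->0, total 7 + 0, length 2.
Answer: λ = 7/2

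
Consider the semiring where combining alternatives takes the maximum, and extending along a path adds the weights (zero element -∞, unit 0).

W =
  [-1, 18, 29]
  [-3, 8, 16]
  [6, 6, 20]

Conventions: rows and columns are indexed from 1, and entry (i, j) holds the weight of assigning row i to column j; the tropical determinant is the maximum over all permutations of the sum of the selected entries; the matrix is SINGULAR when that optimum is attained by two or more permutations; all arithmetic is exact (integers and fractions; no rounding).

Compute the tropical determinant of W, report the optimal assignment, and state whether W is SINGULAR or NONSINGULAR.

σ = (1, 2, 3): (-1) + 8 + 20 = 27
σ = (1, 3, 2): (-1) + 16 + 6 = 21
σ = (2, 1, 3): 18 + (-3) + 20 = 35
σ = (2, 3, 1): 18 + 16 + 6 = 40
σ = (3, 1, 2): 29 + (-3) + 6 = 32
σ = (3, 2, 1): 29 + 8 + 6 = 43
Optimal value attained by: σ = (3, 2, 1).
Answer: det⊕(W) = 43; verdict: NONSINGULAR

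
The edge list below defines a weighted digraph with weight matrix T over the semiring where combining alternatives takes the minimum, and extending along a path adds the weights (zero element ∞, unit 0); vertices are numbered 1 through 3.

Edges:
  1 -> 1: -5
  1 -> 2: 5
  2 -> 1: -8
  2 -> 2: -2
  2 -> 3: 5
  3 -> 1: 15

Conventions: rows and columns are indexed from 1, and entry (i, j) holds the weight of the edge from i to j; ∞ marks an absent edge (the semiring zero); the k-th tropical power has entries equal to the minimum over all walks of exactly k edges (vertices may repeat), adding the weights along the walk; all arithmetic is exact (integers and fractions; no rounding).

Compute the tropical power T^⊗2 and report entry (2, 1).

T^⊗2:
  [-10, 0, 10]
  [-13, -4, 3]
  [10, 20, ∞]
Key observation: the optimum is the walk 2->1->1, with weight (-8) + (-5) = -13.
Optimal value attained by: walk 2->1->1.
Answer: (T^⊗2)[2][1] = -13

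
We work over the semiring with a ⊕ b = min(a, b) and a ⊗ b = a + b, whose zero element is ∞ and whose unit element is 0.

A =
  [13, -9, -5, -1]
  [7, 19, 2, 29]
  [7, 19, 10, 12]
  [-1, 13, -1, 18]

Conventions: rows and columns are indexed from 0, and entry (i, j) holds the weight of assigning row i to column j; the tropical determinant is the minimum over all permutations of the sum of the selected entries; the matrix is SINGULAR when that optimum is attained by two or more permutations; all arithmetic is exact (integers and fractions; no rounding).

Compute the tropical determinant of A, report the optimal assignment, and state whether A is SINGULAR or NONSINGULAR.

σ = (0, 1, 2, 3): 13 + 19 + 10 + 18 = 60
σ = (0, 1, 3, 2): 13 + 19 + 12 + (-1) = 43
σ = (0, 2, 1, 3): 13 + 2 + 19 + 18 = 52
σ = (0, 2, 3, 1): 13 + 2 + 12 + 13 = 40
σ = (0, 3, 1, 2): 13 + 29 + 19 + (-1) = 60
σ = (0, 3, 2, 1): 13 + 29 + 10 + 13 = 65
σ = (1, 0, 2, 3): (-9) + 7 + 10 + 18 = 26
σ = (1, 0, 3, 2): (-9) + 7 + 12 + (-1) = 9
σ = (1, 2, 0, 3): (-9) + 2 + 7 + 18 = 18
σ = (1, 2, 3, 0): (-9) + 2 + 12 + (-1) = 4
σ = (1, 3, 0, 2): (-9) + 29 + 7 + (-1) = 26
σ = (1, 3, 2, 0): (-9) + 29 + 10 + (-1) = 29
σ = (2, 0, 1, 3): (-5) + 7 + 19 + 18 = 39
σ = (2, 0, 3, 1): (-5) + 7 + 12 + 13 = 27
σ = (2, 1, 0, 3): (-5) + 19 + 7 + 18 = 39
σ = (2, 1, 3, 0): (-5) + 19 + 12 + (-1) = 25
σ = (2, 3, 0, 1): (-5) + 29 + 7 + 13 = 44
σ = (2, 3, 1, 0): (-5) + 29 + 19 + (-1) = 42
σ = (3, 0, 1, 2): (-1) + 7 + 19 + (-1) = 24
σ = (3, 0, 2, 1): (-1) + 7 + 10 + 13 = 29
σ = (3, 1, 0, 2): (-1) + 19 + 7 + (-1) = 24
σ = (3, 1, 2, 0): (-1) + 19 + 10 + (-1) = 27
σ = (3, 2, 0, 1): (-1) + 2 + 7 + 13 = 21
σ = (3, 2, 1, 0): (-1) + 2 + 19 + (-1) = 19
Optimal value attained by: σ = (1, 2, 3, 0).
Answer: det⊕(A) = 4; verdict: NONSINGULAR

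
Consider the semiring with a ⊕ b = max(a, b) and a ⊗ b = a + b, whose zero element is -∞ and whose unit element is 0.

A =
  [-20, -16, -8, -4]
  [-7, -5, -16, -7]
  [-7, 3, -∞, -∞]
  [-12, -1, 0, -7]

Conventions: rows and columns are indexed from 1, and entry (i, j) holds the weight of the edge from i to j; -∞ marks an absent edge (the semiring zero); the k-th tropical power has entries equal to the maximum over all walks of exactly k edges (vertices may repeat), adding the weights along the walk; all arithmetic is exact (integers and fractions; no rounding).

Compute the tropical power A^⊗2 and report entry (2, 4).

A^⊗2:
  [-15, -5, -4, -11]
  [-12, -8, -7, -11]
  [-4, -2, -13, -4]
  [-7, 3, -7, -8]
Key observation: the optimum is the walk 2->1->4, with weight (-7) + (-4) = -11.
Optimal value attained by: walk 2->1->4.
Answer: (A^⊗2)[2][4] = -11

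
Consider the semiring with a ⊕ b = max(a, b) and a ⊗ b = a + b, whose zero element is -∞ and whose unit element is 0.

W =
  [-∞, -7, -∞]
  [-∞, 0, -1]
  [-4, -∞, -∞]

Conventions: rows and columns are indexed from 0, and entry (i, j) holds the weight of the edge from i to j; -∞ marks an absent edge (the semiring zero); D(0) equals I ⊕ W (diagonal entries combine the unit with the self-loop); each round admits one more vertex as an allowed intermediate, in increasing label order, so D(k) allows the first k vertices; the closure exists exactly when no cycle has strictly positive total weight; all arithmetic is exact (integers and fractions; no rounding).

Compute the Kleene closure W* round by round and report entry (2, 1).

D(0):
  [0, -7, -∞]
  [-∞, 0, -1]
  [-4, -∞, 0]
D(1):
  [0, -7, -∞]
  [-∞, 0, -1]
  [-4, -11, 0]
D(2):
  [0, -7, -8]
  [-∞, 0, -1]
  [-4, -11, 0]
D(3):
  [0, -7, -8]
  [-5, 0, -1]
  [-4, -11, 0]
Answer: W*[2][1] = -11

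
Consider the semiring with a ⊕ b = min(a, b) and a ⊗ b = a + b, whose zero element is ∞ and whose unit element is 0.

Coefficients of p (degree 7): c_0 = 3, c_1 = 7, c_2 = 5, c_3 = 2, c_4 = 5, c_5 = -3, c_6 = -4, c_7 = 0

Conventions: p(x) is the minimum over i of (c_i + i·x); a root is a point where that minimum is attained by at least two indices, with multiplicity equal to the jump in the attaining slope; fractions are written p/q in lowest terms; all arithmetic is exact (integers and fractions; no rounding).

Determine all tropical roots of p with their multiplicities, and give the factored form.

hull edge (i=0, c=3) to (i=5, c=-3): slope -6/5, span 5
hull edge (i=5, c=-3) to (i=6, c=-4): slope -1, span 1
hull edge (i=6, c=-4) to (i=7, c=0): slope 4, span 1
Factored form: p(x) = 0 ⊗ (x ⊕ (-4)) ⊗ (x ⊕ 1) ⊗ (x ⊕ 6/5) ⊗ (x ⊕ 6/5) ⊗ (x ⊕ 6/5) ⊗ (x ⊕ 6/5) ⊗ (x ⊕ 6/5)
Answer: roots = -4 (mult 1), 1 (mult 1), 6/5 (mult 5)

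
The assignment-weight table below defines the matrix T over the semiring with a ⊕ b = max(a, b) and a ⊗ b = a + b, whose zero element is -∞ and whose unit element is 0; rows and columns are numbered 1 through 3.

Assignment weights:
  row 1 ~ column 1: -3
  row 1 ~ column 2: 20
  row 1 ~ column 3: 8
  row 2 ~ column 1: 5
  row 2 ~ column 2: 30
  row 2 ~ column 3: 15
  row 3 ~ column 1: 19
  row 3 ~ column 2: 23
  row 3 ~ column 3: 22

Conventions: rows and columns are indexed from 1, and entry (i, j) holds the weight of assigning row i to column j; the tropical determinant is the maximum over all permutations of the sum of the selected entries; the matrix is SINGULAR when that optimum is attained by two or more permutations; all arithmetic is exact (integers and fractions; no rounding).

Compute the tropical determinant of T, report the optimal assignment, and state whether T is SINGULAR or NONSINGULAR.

σ = (1, 2, 3): (-3) + 30 + 22 = 49
σ = (1, 3, 2): (-3) + 15 + 23 = 35
σ = (2, 1, 3): 20 + 5 + 22 = 47
σ = (2, 3, 1): 20 + 15 + 19 = 54
σ = (3, 1, 2): 8 + 5 + 23 = 36
σ = (3, 2, 1): 8 + 30 + 19 = 57
Optimal value attained by: σ = (3, 2, 1).
Answer: det⊕(T) = 57; verdict: NONSINGULAR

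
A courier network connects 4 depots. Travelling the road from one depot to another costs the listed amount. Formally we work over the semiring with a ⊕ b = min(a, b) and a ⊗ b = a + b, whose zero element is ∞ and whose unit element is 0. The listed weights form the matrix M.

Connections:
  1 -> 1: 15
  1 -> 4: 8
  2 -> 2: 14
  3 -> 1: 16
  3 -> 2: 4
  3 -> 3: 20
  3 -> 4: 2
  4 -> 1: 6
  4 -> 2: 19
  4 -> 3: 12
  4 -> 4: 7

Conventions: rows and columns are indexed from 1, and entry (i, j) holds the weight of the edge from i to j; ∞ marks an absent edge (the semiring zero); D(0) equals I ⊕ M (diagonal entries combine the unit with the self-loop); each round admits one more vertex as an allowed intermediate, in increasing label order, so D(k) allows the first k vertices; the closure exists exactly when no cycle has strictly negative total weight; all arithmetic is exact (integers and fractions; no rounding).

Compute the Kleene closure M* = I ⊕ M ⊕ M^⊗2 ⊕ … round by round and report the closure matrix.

D(0):
  [0, ∞, ∞, 8]
  [∞, 0, ∞, ∞]
  [16, 4, 0, 2]
  [6, 19, 12, 0]
D(1):
  [0, ∞, ∞, 8]
  [∞, 0, ∞, ∞]
  [16, 4, 0, 2]
  [6, 19, 12, 0]
D(2):
  [0, ∞, ∞, 8]
  [∞, 0, ∞, ∞]
  [16, 4, 0, 2]
  [6, 19, 12, 0]
D(3):
  [0, ∞, ∞, 8]
  [∞, 0, ∞, ∞]
  [16, 4, 0, 2]
  [6, 16, 12, 0]
D(4):
  [0, 24, 20, 8]
  [∞, 0, ∞, ∞]
  [8, 4, 0, 2]
  [6, 16, 12, 0]
Answer: M* = [[0, 24, 20, 8], [∞, 0, ∞, ∞], [8, 4, 0, 2], [6, 16, 12, 0]]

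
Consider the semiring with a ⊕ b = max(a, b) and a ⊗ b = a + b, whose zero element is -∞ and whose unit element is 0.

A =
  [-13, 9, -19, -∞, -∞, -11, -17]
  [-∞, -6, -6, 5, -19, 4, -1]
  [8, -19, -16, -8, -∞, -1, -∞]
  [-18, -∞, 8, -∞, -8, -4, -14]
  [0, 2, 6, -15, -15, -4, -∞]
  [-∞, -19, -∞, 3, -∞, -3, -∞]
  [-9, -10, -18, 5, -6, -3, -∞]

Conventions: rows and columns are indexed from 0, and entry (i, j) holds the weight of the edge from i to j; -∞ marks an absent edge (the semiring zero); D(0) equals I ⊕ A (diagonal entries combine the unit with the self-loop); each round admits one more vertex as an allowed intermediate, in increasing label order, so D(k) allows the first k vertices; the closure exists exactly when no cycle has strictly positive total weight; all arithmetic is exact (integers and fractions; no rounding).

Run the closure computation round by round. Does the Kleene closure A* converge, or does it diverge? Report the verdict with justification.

D(0):
  [0, 9, -19, -∞, -∞, -11, -17]
  [-∞, 0, -6, 5, -19, 4, -1]
  [8, -19, 0, -8, -∞, -1, -∞]
  [-18, -∞, 8, 0, -8, -4, -14]
  [0, 2, 6, -15, 0, -4, -∞]
  [-∞, -19, -∞, 3, -∞, 0, -∞]
  [-9, -10, -18, 5, -6, -3, 0]
D(1):
  [0, 9, -19, -∞, -∞, -11, -17]
  [-∞, 0, -6, 5, -19, 4, -1]
  [8, 17, 0, -8, -∞, -1, -9]
  [-18, -9, 8, 0, -8, -4, -14]
  [0, 9, 6, -15, 0, -4, -17]
  [-∞, -19, -∞, 3, -∞, 0, -∞]
  [-9, 0, -18, 5, -6, -3, 0]
Detection: at round 2, diagonal entry (2, 2) turns strictly positive.
Key observation: the cycle 2->0->1->2 has total weight 8 + 9 + (-6), which is strictly positive.
Answer: DIVERGES — positive cycle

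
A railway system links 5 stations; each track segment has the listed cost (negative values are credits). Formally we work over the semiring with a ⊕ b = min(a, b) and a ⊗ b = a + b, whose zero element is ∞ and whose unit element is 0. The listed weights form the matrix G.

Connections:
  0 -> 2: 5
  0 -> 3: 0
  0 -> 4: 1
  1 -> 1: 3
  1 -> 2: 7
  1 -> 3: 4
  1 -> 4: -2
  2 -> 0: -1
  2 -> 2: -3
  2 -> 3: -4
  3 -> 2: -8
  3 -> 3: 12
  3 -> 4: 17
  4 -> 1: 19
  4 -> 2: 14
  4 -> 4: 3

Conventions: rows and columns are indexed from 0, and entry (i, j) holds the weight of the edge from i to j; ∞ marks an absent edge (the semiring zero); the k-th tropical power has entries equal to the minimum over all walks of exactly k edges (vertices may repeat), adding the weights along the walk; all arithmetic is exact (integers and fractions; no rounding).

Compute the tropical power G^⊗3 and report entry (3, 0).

G^⊗2:
  [4, 20, -8, 1, 4]
  [6, 6, -4, 3, 1]
  [-4, ∞, -12, -7, 0]
  [-9, 36, -11, -12, 20]
  [13, 22, 11, 10, 6]
G^⊗3:
  [-9, 23, -11, -12, 5]
  [-5, 9, -7, -8, 4]
  [-13, 19, -15, -16, -3]
  [-12, 39, -20, -15, -8]
  [10, 25, 2, 7, 9]
Key observation: the optimum is the walk 3->2->2->0, with weight (-8) + (-3) + (-1) = -12.
Optimal value attained by: walk 3->2->2->0.
Answer: (G^⊗3)[3][0] = -12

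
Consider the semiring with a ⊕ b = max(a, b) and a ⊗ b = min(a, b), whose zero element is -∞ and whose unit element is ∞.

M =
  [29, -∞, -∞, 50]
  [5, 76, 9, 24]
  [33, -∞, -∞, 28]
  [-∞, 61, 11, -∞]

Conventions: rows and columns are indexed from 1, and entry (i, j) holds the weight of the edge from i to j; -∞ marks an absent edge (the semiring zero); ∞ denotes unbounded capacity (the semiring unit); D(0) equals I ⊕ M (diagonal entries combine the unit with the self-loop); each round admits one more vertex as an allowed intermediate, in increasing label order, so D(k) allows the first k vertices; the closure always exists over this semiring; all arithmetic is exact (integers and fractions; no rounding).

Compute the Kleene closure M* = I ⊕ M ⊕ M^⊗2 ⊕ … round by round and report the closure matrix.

D(0):
  [∞, -∞, -∞, 50]
  [5, ∞, 9, 24]
  [33, -∞, ∞, 28]
  [-∞, 61, 11, ∞]
D(1):
  [∞, -∞, -∞, 50]
  [5, ∞, 9, 24]
  [33, -∞, ∞, 33]
  [-∞, 61, 11, ∞]
D(2):
  [∞, -∞, -∞, 50]
  [5, ∞, 9, 24]
  [33, -∞, ∞, 33]
  [5, 61, 11, ∞]
D(3):
  [∞, -∞, -∞, 50]
  [9, ∞, 9, 24]
  [33, -∞, ∞, 33]
  [11, 61, 11, ∞]
D(4):
  [∞, 50, 11, 50]
  [11, ∞, 11, 24]
  [33, 33, ∞, 33]
  [11, 61, 11, ∞]
Answer: M* = [[∞, 50, 11, 50], [11, ∞, 11, 24], [33, 33, ∞, 33], [11, 61, 11, ∞]]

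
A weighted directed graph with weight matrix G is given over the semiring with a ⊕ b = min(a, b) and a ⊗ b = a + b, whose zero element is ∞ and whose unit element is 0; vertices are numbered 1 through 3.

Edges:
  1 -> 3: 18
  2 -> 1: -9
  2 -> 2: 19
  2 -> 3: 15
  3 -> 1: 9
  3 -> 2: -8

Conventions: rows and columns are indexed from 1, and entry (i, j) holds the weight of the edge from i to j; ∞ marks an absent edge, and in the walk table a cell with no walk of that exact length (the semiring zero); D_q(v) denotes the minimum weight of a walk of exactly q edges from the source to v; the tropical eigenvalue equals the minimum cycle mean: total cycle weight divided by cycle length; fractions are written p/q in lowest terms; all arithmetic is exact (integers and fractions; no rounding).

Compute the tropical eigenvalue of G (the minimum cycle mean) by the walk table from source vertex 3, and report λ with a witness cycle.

q=0: [∞, ∞, 0]
q=1: [9, -8, ∞]
q=2: [-17, 11, 7]
q=3: [2, -1, 1]
Optimal cycle mean attained by: cycle 1->3->2->1, total 18 + (-8) + (-9), length 3.
Answer: λ = 1/3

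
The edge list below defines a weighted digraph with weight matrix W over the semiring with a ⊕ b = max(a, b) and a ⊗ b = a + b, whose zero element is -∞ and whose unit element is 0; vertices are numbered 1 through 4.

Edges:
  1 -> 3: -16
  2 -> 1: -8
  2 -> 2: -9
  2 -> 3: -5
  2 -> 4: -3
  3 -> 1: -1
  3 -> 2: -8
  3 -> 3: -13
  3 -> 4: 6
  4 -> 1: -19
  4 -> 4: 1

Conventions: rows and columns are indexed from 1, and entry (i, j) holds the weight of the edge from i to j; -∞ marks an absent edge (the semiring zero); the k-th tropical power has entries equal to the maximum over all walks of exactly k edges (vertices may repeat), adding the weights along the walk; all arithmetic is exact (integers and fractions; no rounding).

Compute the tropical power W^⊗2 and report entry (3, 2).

W^⊗2:
  [-17, -24, -29, -10]
  [-6, -13, -14, 1]
  [-13, -17, -13, 7]
  [-18, -∞, -35, 2]
Key observation: the optimum is the walk 3->2->2, with weight (-8) + (-9) = -17.
Optimal value attained by: walk 3->2->2.
Answer: (W^⊗2)[3][2] = -17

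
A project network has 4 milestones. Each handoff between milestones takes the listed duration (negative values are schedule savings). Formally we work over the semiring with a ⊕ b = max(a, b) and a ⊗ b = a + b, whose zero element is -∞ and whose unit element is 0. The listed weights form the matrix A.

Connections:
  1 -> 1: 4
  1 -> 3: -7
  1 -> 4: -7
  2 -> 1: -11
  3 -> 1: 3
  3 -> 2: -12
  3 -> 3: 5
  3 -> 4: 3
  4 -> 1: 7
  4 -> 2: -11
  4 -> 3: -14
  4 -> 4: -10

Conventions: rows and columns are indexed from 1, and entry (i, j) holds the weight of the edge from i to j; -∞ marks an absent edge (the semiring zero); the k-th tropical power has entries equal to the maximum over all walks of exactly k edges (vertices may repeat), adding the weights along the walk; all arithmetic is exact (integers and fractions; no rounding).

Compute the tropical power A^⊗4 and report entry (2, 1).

A^⊗2:
  [8, -18, -2, -3]
  [-7, -∞, -18, -18]
  [10, -7, 10, 8]
  [11, -21, 0, 0]
A^⊗3:
  [12, -14, 3, 1]
  [-3, -29, -13, -14]
  [15, -2, 15, 13]
  [15, -11, 5, 4]
A^⊗4:
  [16, -9, 8, 6]
  [1, -25, -8, -10]
  [20, 3, 20, 18]
  [19, -7, 10, 8]
Key observation: the optimum is the walk 2->1->1->1->1, with weight (-11) + 4 + 4 + 4 = 1.
Optimal value attained by: walk 2->1->1->1->1.
Answer: (A^⊗4)[2][1] = 1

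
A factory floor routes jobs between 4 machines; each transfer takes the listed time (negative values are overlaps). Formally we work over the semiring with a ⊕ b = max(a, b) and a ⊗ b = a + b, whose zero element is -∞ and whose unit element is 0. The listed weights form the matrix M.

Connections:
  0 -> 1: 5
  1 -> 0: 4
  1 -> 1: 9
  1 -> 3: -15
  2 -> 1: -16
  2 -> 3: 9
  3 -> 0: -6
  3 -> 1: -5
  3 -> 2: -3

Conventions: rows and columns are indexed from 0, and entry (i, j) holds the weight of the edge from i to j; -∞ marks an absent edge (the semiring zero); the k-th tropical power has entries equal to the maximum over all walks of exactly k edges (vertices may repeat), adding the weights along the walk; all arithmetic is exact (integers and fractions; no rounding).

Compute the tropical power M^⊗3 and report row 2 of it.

M^⊗2:
  [9, 14, -∞, -10]
  [13, 18, -18, -6]
  [3, 4, 6, -31]
  [-1, 4, -∞, 6]
M^⊗3:
  [18, 23, -13, -1]
  [22, 27, -9, 3]
  [8, 13, -34, 15]
  [8, 13, 3, -11]
Answer: row 2 of M^⊗3 = [8, 13, -34, 15]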